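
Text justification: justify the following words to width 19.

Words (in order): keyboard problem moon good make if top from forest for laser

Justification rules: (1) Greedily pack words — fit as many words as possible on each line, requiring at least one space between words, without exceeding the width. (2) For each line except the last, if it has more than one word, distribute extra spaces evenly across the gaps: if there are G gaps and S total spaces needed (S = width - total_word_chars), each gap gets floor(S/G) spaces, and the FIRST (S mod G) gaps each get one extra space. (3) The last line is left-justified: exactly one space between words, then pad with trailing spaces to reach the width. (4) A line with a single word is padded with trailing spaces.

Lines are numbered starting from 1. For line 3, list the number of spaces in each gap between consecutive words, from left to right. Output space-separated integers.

Line 1: ['keyboard', 'problem'] (min_width=16, slack=3)
Line 2: ['moon', 'good', 'make', 'if'] (min_width=17, slack=2)
Line 3: ['top', 'from', 'forest', 'for'] (min_width=19, slack=0)
Line 4: ['laser'] (min_width=5, slack=14)

Answer: 1 1 1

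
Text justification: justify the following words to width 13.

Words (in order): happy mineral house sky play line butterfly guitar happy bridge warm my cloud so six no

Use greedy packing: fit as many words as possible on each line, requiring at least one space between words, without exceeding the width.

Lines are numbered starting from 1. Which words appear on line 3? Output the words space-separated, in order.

Line 1: ['happy', 'mineral'] (min_width=13, slack=0)
Line 2: ['house', 'sky'] (min_width=9, slack=4)
Line 3: ['play', 'line'] (min_width=9, slack=4)
Line 4: ['butterfly'] (min_width=9, slack=4)
Line 5: ['guitar', 'happy'] (min_width=12, slack=1)
Line 6: ['bridge', 'warm'] (min_width=11, slack=2)
Line 7: ['my', 'cloud', 'so'] (min_width=11, slack=2)
Line 8: ['six', 'no'] (min_width=6, slack=7)

Answer: play line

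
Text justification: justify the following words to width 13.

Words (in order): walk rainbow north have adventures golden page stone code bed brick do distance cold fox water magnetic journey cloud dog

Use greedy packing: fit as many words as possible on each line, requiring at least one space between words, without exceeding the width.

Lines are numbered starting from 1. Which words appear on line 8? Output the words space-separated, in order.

Line 1: ['walk', 'rainbow'] (min_width=12, slack=1)
Line 2: ['north', 'have'] (min_width=10, slack=3)
Line 3: ['adventures'] (min_width=10, slack=3)
Line 4: ['golden', 'page'] (min_width=11, slack=2)
Line 5: ['stone', 'code'] (min_width=10, slack=3)
Line 6: ['bed', 'brick', 'do'] (min_width=12, slack=1)
Line 7: ['distance', 'cold'] (min_width=13, slack=0)
Line 8: ['fox', 'water'] (min_width=9, slack=4)
Line 9: ['magnetic'] (min_width=8, slack=5)
Line 10: ['journey', 'cloud'] (min_width=13, slack=0)
Line 11: ['dog'] (min_width=3, slack=10)

Answer: fox water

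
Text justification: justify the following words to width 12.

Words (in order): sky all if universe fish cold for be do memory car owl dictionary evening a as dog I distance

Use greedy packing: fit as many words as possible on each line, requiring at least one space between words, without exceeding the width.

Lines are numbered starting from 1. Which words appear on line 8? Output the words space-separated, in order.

Answer: evening a as

Derivation:
Line 1: ['sky', 'all', 'if'] (min_width=10, slack=2)
Line 2: ['universe'] (min_width=8, slack=4)
Line 3: ['fish', 'cold'] (min_width=9, slack=3)
Line 4: ['for', 'be', 'do'] (min_width=9, slack=3)
Line 5: ['memory', 'car'] (min_width=10, slack=2)
Line 6: ['owl'] (min_width=3, slack=9)
Line 7: ['dictionary'] (min_width=10, slack=2)
Line 8: ['evening', 'a', 'as'] (min_width=12, slack=0)
Line 9: ['dog', 'I'] (min_width=5, slack=7)
Line 10: ['distance'] (min_width=8, slack=4)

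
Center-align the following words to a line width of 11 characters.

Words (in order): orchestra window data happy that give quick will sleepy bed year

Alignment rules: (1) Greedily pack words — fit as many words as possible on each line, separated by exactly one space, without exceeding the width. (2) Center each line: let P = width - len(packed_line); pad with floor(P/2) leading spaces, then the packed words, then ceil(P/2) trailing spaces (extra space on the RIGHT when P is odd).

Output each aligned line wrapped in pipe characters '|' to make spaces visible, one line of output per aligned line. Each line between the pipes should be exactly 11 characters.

Line 1: ['orchestra'] (min_width=9, slack=2)
Line 2: ['window', 'data'] (min_width=11, slack=0)
Line 3: ['happy', 'that'] (min_width=10, slack=1)
Line 4: ['give', 'quick'] (min_width=10, slack=1)
Line 5: ['will', 'sleepy'] (min_width=11, slack=0)
Line 6: ['bed', 'year'] (min_width=8, slack=3)

Answer: | orchestra |
|window data|
|happy that |
|give quick |
|will sleepy|
| bed year  |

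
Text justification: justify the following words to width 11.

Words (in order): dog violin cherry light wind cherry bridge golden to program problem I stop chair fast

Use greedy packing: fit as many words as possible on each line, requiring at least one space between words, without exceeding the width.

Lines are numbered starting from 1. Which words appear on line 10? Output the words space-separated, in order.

Answer: fast

Derivation:
Line 1: ['dog', 'violin'] (min_width=10, slack=1)
Line 2: ['cherry'] (min_width=6, slack=5)
Line 3: ['light', 'wind'] (min_width=10, slack=1)
Line 4: ['cherry'] (min_width=6, slack=5)
Line 5: ['bridge'] (min_width=6, slack=5)
Line 6: ['golden', 'to'] (min_width=9, slack=2)
Line 7: ['program'] (min_width=7, slack=4)
Line 8: ['problem', 'I'] (min_width=9, slack=2)
Line 9: ['stop', 'chair'] (min_width=10, slack=1)
Line 10: ['fast'] (min_width=4, slack=7)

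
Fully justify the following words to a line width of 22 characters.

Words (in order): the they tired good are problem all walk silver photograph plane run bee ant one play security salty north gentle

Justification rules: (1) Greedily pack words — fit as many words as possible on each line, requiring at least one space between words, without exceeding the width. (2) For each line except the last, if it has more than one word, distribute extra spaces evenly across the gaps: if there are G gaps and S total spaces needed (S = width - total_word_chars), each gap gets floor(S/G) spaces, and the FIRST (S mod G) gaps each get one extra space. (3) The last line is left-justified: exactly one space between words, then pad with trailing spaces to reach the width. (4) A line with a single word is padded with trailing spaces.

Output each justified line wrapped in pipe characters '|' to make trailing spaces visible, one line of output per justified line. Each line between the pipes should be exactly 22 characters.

Answer: |the  they  tired  good|
|are  problem  all walk|
|silver      photograph|
|plane  run bee ant one|
|play   security  salty|
|north gentle          |

Derivation:
Line 1: ['the', 'they', 'tired', 'good'] (min_width=19, slack=3)
Line 2: ['are', 'problem', 'all', 'walk'] (min_width=20, slack=2)
Line 3: ['silver', 'photograph'] (min_width=17, slack=5)
Line 4: ['plane', 'run', 'bee', 'ant', 'one'] (min_width=21, slack=1)
Line 5: ['play', 'security', 'salty'] (min_width=19, slack=3)
Line 6: ['north', 'gentle'] (min_width=12, slack=10)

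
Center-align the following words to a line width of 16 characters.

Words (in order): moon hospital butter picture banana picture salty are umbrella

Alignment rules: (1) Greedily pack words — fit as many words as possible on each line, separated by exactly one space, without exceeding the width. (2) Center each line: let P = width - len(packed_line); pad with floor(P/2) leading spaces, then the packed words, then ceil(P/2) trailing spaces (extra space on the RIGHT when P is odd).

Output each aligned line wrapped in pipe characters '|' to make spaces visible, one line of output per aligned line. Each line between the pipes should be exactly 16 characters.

Line 1: ['moon', 'hospital'] (min_width=13, slack=3)
Line 2: ['butter', 'picture'] (min_width=14, slack=2)
Line 3: ['banana', 'picture'] (min_width=14, slack=2)
Line 4: ['salty', 'are'] (min_width=9, slack=7)
Line 5: ['umbrella'] (min_width=8, slack=8)

Answer: | moon hospital  |
| butter picture |
| banana picture |
|   salty are    |
|    umbrella    |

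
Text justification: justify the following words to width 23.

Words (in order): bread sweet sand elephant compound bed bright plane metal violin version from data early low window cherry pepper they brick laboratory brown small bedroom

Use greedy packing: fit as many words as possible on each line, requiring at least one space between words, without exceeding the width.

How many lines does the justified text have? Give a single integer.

Line 1: ['bread', 'sweet', 'sand'] (min_width=16, slack=7)
Line 2: ['elephant', 'compound', 'bed'] (min_width=21, slack=2)
Line 3: ['bright', 'plane', 'metal'] (min_width=18, slack=5)
Line 4: ['violin', 'version', 'from'] (min_width=19, slack=4)
Line 5: ['data', 'early', 'low', 'window'] (min_width=21, slack=2)
Line 6: ['cherry', 'pepper', 'they'] (min_width=18, slack=5)
Line 7: ['brick', 'laboratory', 'brown'] (min_width=22, slack=1)
Line 8: ['small', 'bedroom'] (min_width=13, slack=10)
Total lines: 8

Answer: 8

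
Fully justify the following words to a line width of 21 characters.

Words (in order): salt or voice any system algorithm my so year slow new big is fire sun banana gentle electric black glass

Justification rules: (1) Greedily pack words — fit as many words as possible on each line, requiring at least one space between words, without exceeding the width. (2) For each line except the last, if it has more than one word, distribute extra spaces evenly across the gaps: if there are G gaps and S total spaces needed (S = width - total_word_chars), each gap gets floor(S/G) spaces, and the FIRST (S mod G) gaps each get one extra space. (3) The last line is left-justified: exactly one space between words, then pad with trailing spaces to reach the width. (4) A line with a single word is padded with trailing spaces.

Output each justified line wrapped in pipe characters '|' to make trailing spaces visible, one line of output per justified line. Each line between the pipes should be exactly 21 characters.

Answer: |salt   or  voice  any|
|system  algorithm  my|
|so  year slow new big|
|is  fire  sun  banana|
|gentle electric black|
|glass                |

Derivation:
Line 1: ['salt', 'or', 'voice', 'any'] (min_width=17, slack=4)
Line 2: ['system', 'algorithm', 'my'] (min_width=19, slack=2)
Line 3: ['so', 'year', 'slow', 'new', 'big'] (min_width=20, slack=1)
Line 4: ['is', 'fire', 'sun', 'banana'] (min_width=18, slack=3)
Line 5: ['gentle', 'electric', 'black'] (min_width=21, slack=0)
Line 6: ['glass'] (min_width=5, slack=16)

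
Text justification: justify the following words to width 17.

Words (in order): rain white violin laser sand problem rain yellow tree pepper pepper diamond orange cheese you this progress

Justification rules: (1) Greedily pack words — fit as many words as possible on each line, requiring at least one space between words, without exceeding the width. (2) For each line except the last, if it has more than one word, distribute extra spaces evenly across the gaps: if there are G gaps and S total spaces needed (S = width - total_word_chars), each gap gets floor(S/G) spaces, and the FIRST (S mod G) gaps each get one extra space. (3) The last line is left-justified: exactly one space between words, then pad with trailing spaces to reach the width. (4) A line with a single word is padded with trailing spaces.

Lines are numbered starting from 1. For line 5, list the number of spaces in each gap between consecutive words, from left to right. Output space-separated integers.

Line 1: ['rain', 'white', 'violin'] (min_width=17, slack=0)
Line 2: ['laser', 'sand'] (min_width=10, slack=7)
Line 3: ['problem', 'rain'] (min_width=12, slack=5)
Line 4: ['yellow', 'tree'] (min_width=11, slack=6)
Line 5: ['pepper', 'pepper'] (min_width=13, slack=4)
Line 6: ['diamond', 'orange'] (min_width=14, slack=3)
Line 7: ['cheese', 'you', 'this'] (min_width=15, slack=2)
Line 8: ['progress'] (min_width=8, slack=9)

Answer: 5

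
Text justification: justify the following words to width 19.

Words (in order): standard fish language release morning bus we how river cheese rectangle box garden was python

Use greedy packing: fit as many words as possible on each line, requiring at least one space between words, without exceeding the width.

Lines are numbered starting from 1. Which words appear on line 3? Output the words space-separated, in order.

Answer: morning bus we how

Derivation:
Line 1: ['standard', 'fish'] (min_width=13, slack=6)
Line 2: ['language', 'release'] (min_width=16, slack=3)
Line 3: ['morning', 'bus', 'we', 'how'] (min_width=18, slack=1)
Line 4: ['river', 'cheese'] (min_width=12, slack=7)
Line 5: ['rectangle', 'box'] (min_width=13, slack=6)
Line 6: ['garden', 'was', 'python'] (min_width=17, slack=2)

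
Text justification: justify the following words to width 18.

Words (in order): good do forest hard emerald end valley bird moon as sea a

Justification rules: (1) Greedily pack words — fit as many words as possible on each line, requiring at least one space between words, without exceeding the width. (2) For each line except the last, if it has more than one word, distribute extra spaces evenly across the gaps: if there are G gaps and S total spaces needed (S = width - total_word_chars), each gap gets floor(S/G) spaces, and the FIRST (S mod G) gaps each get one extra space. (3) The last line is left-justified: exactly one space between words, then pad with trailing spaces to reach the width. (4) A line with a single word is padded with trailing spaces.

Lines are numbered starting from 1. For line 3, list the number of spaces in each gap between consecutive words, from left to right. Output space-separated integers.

Answer: 2 2

Derivation:
Line 1: ['good', 'do', 'forest'] (min_width=14, slack=4)
Line 2: ['hard', 'emerald', 'end'] (min_width=16, slack=2)
Line 3: ['valley', 'bird', 'moon'] (min_width=16, slack=2)
Line 4: ['as', 'sea', 'a'] (min_width=8, slack=10)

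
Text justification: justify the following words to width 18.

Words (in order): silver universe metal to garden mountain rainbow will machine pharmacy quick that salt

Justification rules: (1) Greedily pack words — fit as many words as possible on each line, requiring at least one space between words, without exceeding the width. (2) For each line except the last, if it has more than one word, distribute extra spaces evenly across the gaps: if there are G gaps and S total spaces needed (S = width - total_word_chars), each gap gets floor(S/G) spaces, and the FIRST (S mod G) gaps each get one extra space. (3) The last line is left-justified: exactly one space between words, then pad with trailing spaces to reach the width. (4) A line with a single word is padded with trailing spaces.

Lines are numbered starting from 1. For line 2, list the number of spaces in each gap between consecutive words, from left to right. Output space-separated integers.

Answer: 3 2

Derivation:
Line 1: ['silver', 'universe'] (min_width=15, slack=3)
Line 2: ['metal', 'to', 'garden'] (min_width=15, slack=3)
Line 3: ['mountain', 'rainbow'] (min_width=16, slack=2)
Line 4: ['will', 'machine'] (min_width=12, slack=6)
Line 5: ['pharmacy', 'quick'] (min_width=14, slack=4)
Line 6: ['that', 'salt'] (min_width=9, slack=9)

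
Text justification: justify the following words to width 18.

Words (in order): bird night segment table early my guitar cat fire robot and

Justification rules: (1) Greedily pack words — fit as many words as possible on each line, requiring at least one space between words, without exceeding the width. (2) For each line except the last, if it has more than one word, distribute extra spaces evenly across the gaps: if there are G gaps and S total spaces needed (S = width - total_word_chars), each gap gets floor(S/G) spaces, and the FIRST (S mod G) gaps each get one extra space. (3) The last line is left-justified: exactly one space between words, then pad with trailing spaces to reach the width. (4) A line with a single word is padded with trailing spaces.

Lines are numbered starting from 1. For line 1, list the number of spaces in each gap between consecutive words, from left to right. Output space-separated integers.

Line 1: ['bird', 'night', 'segment'] (min_width=18, slack=0)
Line 2: ['table', 'early', 'my'] (min_width=14, slack=4)
Line 3: ['guitar', 'cat', 'fire'] (min_width=15, slack=3)
Line 4: ['robot', 'and'] (min_width=9, slack=9)

Answer: 1 1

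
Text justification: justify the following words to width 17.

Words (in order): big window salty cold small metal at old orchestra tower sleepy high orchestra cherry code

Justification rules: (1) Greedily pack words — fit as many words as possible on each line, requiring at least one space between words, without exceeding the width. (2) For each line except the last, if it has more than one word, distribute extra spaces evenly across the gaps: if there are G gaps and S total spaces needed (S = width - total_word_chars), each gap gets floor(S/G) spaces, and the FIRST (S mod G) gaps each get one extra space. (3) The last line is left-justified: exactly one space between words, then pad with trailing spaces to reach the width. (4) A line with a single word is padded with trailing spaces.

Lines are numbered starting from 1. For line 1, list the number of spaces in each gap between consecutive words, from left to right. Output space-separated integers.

Answer: 2 1

Derivation:
Line 1: ['big', 'window', 'salty'] (min_width=16, slack=1)
Line 2: ['cold', 'small', 'metal'] (min_width=16, slack=1)
Line 3: ['at', 'old', 'orchestra'] (min_width=16, slack=1)
Line 4: ['tower', 'sleepy', 'high'] (min_width=17, slack=0)
Line 5: ['orchestra', 'cherry'] (min_width=16, slack=1)
Line 6: ['code'] (min_width=4, slack=13)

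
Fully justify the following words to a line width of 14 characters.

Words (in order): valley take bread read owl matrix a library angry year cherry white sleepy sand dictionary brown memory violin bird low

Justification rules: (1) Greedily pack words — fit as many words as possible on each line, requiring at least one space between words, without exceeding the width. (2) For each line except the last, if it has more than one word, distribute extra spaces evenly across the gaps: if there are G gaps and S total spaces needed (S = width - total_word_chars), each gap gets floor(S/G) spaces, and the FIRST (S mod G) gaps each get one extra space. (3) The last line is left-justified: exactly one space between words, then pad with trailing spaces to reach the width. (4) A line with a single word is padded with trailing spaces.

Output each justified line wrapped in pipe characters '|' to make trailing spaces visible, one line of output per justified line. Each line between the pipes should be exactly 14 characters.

Line 1: ['valley', 'take'] (min_width=11, slack=3)
Line 2: ['bread', 'read', 'owl'] (min_width=14, slack=0)
Line 3: ['matrix', 'a'] (min_width=8, slack=6)
Line 4: ['library', 'angry'] (min_width=13, slack=1)
Line 5: ['year', 'cherry'] (min_width=11, slack=3)
Line 6: ['white', 'sleepy'] (min_width=12, slack=2)
Line 7: ['sand'] (min_width=4, slack=10)
Line 8: ['dictionary'] (min_width=10, slack=4)
Line 9: ['brown', 'memory'] (min_width=12, slack=2)
Line 10: ['violin', 'bird'] (min_width=11, slack=3)
Line 11: ['low'] (min_width=3, slack=11)

Answer: |valley    take|
|bread read owl|
|matrix       a|
|library  angry|
|year    cherry|
|white   sleepy|
|sand          |
|dictionary    |
|brown   memory|
|violin    bird|
|low           |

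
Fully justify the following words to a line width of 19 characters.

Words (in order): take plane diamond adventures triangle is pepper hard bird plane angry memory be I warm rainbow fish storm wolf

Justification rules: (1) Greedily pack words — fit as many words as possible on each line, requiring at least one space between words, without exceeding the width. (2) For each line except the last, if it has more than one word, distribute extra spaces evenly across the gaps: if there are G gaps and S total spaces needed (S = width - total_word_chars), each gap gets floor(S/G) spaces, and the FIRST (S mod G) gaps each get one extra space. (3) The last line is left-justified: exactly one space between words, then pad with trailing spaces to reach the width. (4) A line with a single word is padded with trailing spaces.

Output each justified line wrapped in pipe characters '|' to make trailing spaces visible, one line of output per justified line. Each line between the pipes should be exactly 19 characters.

Line 1: ['take', 'plane', 'diamond'] (min_width=18, slack=1)
Line 2: ['adventures', 'triangle'] (min_width=19, slack=0)
Line 3: ['is', 'pepper', 'hard', 'bird'] (min_width=19, slack=0)
Line 4: ['plane', 'angry', 'memory'] (min_width=18, slack=1)
Line 5: ['be', 'I', 'warm', 'rainbow'] (min_width=17, slack=2)
Line 6: ['fish', 'storm', 'wolf'] (min_width=15, slack=4)

Answer: |take  plane diamond|
|adventures triangle|
|is pepper hard bird|
|plane  angry memory|
|be  I  warm rainbow|
|fish storm wolf    |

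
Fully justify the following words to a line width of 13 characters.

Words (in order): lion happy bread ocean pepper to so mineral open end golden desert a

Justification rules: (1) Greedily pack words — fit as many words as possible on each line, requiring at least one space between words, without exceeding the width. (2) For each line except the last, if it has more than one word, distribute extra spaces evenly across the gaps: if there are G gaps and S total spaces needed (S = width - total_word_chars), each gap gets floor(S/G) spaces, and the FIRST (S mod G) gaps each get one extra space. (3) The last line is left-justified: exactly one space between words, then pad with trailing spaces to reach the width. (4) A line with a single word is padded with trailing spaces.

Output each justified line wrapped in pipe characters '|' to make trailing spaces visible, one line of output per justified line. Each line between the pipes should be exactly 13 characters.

Line 1: ['lion', 'happy'] (min_width=10, slack=3)
Line 2: ['bread', 'ocean'] (min_width=11, slack=2)
Line 3: ['pepper', 'to', 'so'] (min_width=12, slack=1)
Line 4: ['mineral', 'open'] (min_width=12, slack=1)
Line 5: ['end', 'golden'] (min_width=10, slack=3)
Line 6: ['desert', 'a'] (min_width=8, slack=5)

Answer: |lion    happy|
|bread   ocean|
|pepper  to so|
|mineral  open|
|end    golden|
|desert a     |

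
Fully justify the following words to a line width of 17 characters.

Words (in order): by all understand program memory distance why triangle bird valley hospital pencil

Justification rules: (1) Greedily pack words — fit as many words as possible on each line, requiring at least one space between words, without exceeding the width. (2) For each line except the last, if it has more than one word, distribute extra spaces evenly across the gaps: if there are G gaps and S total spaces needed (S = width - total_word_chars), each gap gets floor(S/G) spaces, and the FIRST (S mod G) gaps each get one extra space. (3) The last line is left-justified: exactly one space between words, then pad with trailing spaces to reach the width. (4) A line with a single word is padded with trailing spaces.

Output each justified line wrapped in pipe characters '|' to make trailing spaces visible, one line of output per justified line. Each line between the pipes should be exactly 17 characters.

Line 1: ['by', 'all', 'understand'] (min_width=17, slack=0)
Line 2: ['program', 'memory'] (min_width=14, slack=3)
Line 3: ['distance', 'why'] (min_width=12, slack=5)
Line 4: ['triangle', 'bird'] (min_width=13, slack=4)
Line 5: ['valley', 'hospital'] (min_width=15, slack=2)
Line 6: ['pencil'] (min_width=6, slack=11)

Answer: |by all understand|
|program    memory|
|distance      why|
|triangle     bird|
|valley   hospital|
|pencil           |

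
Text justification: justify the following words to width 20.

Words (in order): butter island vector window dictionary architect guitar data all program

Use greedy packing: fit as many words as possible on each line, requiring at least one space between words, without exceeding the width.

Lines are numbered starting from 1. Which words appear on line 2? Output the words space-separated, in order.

Answer: window dictionary

Derivation:
Line 1: ['butter', 'island', 'vector'] (min_width=20, slack=0)
Line 2: ['window', 'dictionary'] (min_width=17, slack=3)
Line 3: ['architect', 'guitar'] (min_width=16, slack=4)
Line 4: ['data', 'all', 'program'] (min_width=16, slack=4)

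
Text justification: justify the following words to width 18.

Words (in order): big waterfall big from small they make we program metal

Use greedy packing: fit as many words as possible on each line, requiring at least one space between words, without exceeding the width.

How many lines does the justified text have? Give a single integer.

Answer: 4

Derivation:
Line 1: ['big', 'waterfall', 'big'] (min_width=17, slack=1)
Line 2: ['from', 'small', 'they'] (min_width=15, slack=3)
Line 3: ['make', 'we', 'program'] (min_width=15, slack=3)
Line 4: ['metal'] (min_width=5, slack=13)
Total lines: 4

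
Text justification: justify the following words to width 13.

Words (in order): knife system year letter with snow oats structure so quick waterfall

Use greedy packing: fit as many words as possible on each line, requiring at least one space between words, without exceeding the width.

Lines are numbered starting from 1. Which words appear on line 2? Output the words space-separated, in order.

Line 1: ['knife', 'system'] (min_width=12, slack=1)
Line 2: ['year', 'letter'] (min_width=11, slack=2)
Line 3: ['with', 'snow'] (min_width=9, slack=4)
Line 4: ['oats'] (min_width=4, slack=9)
Line 5: ['structure', 'so'] (min_width=12, slack=1)
Line 6: ['quick'] (min_width=5, slack=8)
Line 7: ['waterfall'] (min_width=9, slack=4)

Answer: year letter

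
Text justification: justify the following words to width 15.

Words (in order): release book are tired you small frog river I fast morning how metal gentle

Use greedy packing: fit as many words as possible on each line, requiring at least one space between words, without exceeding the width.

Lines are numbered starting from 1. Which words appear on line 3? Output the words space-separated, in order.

Line 1: ['release', 'book'] (min_width=12, slack=3)
Line 2: ['are', 'tired', 'you'] (min_width=13, slack=2)
Line 3: ['small', 'frog'] (min_width=10, slack=5)
Line 4: ['river', 'I', 'fast'] (min_width=12, slack=3)
Line 5: ['morning', 'how'] (min_width=11, slack=4)
Line 6: ['metal', 'gentle'] (min_width=12, slack=3)

Answer: small frog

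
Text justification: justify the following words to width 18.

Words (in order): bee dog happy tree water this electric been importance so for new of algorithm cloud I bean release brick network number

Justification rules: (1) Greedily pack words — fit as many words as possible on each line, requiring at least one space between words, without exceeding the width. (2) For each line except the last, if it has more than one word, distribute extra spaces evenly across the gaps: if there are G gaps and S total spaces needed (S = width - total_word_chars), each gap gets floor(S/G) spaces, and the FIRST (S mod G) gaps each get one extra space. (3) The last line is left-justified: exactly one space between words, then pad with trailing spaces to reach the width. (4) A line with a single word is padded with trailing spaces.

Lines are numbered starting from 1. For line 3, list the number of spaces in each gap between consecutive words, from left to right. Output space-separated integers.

Line 1: ['bee', 'dog', 'happy', 'tree'] (min_width=18, slack=0)
Line 2: ['water', 'this'] (min_width=10, slack=8)
Line 3: ['electric', 'been'] (min_width=13, slack=5)
Line 4: ['importance', 'so', 'for'] (min_width=17, slack=1)
Line 5: ['new', 'of', 'algorithm'] (min_width=16, slack=2)
Line 6: ['cloud', 'I', 'bean'] (min_width=12, slack=6)
Line 7: ['release', 'brick'] (min_width=13, slack=5)
Line 8: ['network', 'number'] (min_width=14, slack=4)

Answer: 6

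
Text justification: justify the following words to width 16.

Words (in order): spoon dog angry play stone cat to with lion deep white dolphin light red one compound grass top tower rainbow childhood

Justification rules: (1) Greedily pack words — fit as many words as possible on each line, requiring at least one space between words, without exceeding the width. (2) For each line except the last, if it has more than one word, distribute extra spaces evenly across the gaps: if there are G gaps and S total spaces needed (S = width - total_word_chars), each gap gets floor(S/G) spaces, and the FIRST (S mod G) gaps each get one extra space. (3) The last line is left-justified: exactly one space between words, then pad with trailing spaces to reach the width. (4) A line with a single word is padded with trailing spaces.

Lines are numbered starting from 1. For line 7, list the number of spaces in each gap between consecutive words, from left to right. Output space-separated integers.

Line 1: ['spoon', 'dog', 'angry'] (min_width=15, slack=1)
Line 2: ['play', 'stone', 'cat'] (min_width=14, slack=2)
Line 3: ['to', 'with', 'lion'] (min_width=12, slack=4)
Line 4: ['deep', 'white'] (min_width=10, slack=6)
Line 5: ['dolphin', 'light'] (min_width=13, slack=3)
Line 6: ['red', 'one', 'compound'] (min_width=16, slack=0)
Line 7: ['grass', 'top', 'tower'] (min_width=15, slack=1)
Line 8: ['rainbow'] (min_width=7, slack=9)
Line 9: ['childhood'] (min_width=9, slack=7)

Answer: 2 1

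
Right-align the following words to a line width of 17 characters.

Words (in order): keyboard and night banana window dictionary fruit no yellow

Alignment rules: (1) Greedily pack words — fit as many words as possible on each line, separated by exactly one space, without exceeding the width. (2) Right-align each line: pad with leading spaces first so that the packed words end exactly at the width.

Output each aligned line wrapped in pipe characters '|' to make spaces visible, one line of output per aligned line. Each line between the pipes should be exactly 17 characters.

Answer: |     keyboard and|
|     night banana|
|window dictionary|
|  fruit no yellow|

Derivation:
Line 1: ['keyboard', 'and'] (min_width=12, slack=5)
Line 2: ['night', 'banana'] (min_width=12, slack=5)
Line 3: ['window', 'dictionary'] (min_width=17, slack=0)
Line 4: ['fruit', 'no', 'yellow'] (min_width=15, slack=2)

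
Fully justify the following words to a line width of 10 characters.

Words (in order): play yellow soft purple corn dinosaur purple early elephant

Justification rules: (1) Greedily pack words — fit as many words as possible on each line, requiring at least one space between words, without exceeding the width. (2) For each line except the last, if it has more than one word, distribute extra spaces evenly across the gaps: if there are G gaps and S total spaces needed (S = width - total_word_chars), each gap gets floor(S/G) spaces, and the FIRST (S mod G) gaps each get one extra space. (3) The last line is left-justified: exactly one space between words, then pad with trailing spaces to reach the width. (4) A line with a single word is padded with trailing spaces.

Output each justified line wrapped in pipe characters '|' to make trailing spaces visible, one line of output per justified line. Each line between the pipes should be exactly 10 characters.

Answer: |play      |
|yellow    |
|soft      |
|purple    |
|corn      |
|dinosaur  |
|purple    |
|early     |
|elephant  |

Derivation:
Line 1: ['play'] (min_width=4, slack=6)
Line 2: ['yellow'] (min_width=6, slack=4)
Line 3: ['soft'] (min_width=4, slack=6)
Line 4: ['purple'] (min_width=6, slack=4)
Line 5: ['corn'] (min_width=4, slack=6)
Line 6: ['dinosaur'] (min_width=8, slack=2)
Line 7: ['purple'] (min_width=6, slack=4)
Line 8: ['early'] (min_width=5, slack=5)
Line 9: ['elephant'] (min_width=8, slack=2)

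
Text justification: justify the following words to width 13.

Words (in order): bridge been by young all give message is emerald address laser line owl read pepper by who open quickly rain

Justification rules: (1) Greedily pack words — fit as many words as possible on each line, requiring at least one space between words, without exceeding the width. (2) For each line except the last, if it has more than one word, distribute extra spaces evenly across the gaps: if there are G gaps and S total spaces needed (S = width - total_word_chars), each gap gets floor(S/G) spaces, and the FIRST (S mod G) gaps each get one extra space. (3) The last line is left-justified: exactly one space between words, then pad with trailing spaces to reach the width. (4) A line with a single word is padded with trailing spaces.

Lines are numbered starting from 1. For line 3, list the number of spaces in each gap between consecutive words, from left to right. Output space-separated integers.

Line 1: ['bridge', 'been'] (min_width=11, slack=2)
Line 2: ['by', 'young', 'all'] (min_width=12, slack=1)
Line 3: ['give', 'message'] (min_width=12, slack=1)
Line 4: ['is', 'emerald'] (min_width=10, slack=3)
Line 5: ['address', 'laser'] (min_width=13, slack=0)
Line 6: ['line', 'owl', 'read'] (min_width=13, slack=0)
Line 7: ['pepper', 'by', 'who'] (min_width=13, slack=0)
Line 8: ['open', 'quickly'] (min_width=12, slack=1)
Line 9: ['rain'] (min_width=4, slack=9)

Answer: 2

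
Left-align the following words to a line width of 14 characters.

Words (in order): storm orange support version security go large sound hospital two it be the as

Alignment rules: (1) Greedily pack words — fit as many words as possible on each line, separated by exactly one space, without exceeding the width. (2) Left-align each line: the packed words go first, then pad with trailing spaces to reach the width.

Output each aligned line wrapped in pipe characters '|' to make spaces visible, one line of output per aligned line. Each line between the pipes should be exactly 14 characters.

Line 1: ['storm', 'orange'] (min_width=12, slack=2)
Line 2: ['support'] (min_width=7, slack=7)
Line 3: ['version'] (min_width=7, slack=7)
Line 4: ['security', 'go'] (min_width=11, slack=3)
Line 5: ['large', 'sound'] (min_width=11, slack=3)
Line 6: ['hospital', 'two'] (min_width=12, slack=2)
Line 7: ['it', 'be', 'the', 'as'] (min_width=12, slack=2)

Answer: |storm orange  |
|support       |
|version       |
|security go   |
|large sound   |
|hospital two  |
|it be the as  |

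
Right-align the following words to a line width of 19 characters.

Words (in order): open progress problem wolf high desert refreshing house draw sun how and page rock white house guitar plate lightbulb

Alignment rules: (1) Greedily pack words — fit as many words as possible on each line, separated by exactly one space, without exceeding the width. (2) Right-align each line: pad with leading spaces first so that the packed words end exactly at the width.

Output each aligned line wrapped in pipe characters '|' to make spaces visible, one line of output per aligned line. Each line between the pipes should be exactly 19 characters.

Line 1: ['open', 'progress'] (min_width=13, slack=6)
Line 2: ['problem', 'wolf', 'high'] (min_width=17, slack=2)
Line 3: ['desert', 'refreshing'] (min_width=17, slack=2)
Line 4: ['house', 'draw', 'sun', 'how'] (min_width=18, slack=1)
Line 5: ['and', 'page', 'rock', 'white'] (min_width=19, slack=0)
Line 6: ['house', 'guitar', 'plate'] (min_width=18, slack=1)
Line 7: ['lightbulb'] (min_width=9, slack=10)

Answer: |      open progress|
|  problem wolf high|
|  desert refreshing|
| house draw sun how|
|and page rock white|
| house guitar plate|
|          lightbulb|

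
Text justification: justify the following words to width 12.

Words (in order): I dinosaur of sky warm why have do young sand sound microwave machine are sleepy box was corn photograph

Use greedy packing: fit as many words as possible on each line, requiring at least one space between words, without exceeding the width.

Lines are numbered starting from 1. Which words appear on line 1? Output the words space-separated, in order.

Line 1: ['I', 'dinosaur'] (min_width=10, slack=2)
Line 2: ['of', 'sky', 'warm'] (min_width=11, slack=1)
Line 3: ['why', 'have', 'do'] (min_width=11, slack=1)
Line 4: ['young', 'sand'] (min_width=10, slack=2)
Line 5: ['sound'] (min_width=5, slack=7)
Line 6: ['microwave'] (min_width=9, slack=3)
Line 7: ['machine', 'are'] (min_width=11, slack=1)
Line 8: ['sleepy', 'box'] (min_width=10, slack=2)
Line 9: ['was', 'corn'] (min_width=8, slack=4)
Line 10: ['photograph'] (min_width=10, slack=2)

Answer: I dinosaur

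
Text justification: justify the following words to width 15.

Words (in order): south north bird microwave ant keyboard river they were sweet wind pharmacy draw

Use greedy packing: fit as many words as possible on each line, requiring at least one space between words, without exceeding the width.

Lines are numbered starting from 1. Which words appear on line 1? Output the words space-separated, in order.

Line 1: ['south', 'north'] (min_width=11, slack=4)
Line 2: ['bird', 'microwave'] (min_width=14, slack=1)
Line 3: ['ant', 'keyboard'] (min_width=12, slack=3)
Line 4: ['river', 'they', 'were'] (min_width=15, slack=0)
Line 5: ['sweet', 'wind'] (min_width=10, slack=5)
Line 6: ['pharmacy', 'draw'] (min_width=13, slack=2)

Answer: south north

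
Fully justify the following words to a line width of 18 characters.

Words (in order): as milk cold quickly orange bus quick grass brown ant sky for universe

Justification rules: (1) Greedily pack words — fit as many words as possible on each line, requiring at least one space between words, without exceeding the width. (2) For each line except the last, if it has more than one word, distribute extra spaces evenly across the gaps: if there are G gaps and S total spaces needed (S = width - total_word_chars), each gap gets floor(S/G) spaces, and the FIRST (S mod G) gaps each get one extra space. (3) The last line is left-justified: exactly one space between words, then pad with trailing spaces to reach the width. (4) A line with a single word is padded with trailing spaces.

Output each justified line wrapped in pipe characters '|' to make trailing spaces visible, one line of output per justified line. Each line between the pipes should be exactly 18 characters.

Line 1: ['as', 'milk', 'cold'] (min_width=12, slack=6)
Line 2: ['quickly', 'orange', 'bus'] (min_width=18, slack=0)
Line 3: ['quick', 'grass', 'brown'] (min_width=17, slack=1)
Line 4: ['ant', 'sky', 'for'] (min_width=11, slack=7)
Line 5: ['universe'] (min_width=8, slack=10)

Answer: |as    milk    cold|
|quickly orange bus|
|quick  grass brown|
|ant     sky    for|
|universe          |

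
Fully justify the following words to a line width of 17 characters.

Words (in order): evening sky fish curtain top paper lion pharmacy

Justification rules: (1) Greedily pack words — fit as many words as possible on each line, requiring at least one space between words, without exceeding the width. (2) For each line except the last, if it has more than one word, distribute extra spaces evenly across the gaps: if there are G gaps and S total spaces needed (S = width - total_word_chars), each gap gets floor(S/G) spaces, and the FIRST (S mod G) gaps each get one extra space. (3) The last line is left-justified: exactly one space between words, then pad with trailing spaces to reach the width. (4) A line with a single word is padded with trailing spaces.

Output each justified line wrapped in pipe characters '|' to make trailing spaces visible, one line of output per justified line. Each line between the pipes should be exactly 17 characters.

Line 1: ['evening', 'sky', 'fish'] (min_width=16, slack=1)
Line 2: ['curtain', 'top', 'paper'] (min_width=17, slack=0)
Line 3: ['lion', 'pharmacy'] (min_width=13, slack=4)

Answer: |evening  sky fish|
|curtain top paper|
|lion pharmacy    |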